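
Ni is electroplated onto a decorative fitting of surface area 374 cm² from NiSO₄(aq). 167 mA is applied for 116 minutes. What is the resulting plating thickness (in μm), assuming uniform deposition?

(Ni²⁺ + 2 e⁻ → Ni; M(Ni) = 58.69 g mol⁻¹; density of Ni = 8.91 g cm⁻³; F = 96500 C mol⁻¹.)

Q = I·t = 0.1670 × 6960.0 = 1162 C; n(e⁻) = 0.01204 mol.
n(Ni) = n(e⁻)/2 = 0.006022 mol, so m = 0.006022 × 58.69 = 0.3535 g.
Volume = m/ρ = 0.3535 / 8.91 = 0.03967 cm³.
Thickness = V/A = 0.03967 / 374 = 1.06 × 10⁻⁴ cm = 1.06 μm.

1.06 μm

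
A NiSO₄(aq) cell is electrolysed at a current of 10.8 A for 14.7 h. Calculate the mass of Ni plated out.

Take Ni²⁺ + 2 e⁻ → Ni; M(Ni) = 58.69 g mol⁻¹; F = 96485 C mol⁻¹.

174 g

Q = I·t = 10.80 A × 52920 s = 571500 C.
n(e⁻) = Q/F = 571500 / 96485 = 5.924 mol.
Ni²⁺ + 2 e⁻ → Ni, so n(Ni) = n(e⁻)/2 = 2.962 mol.
m = n·M = 2.962 × 58.69 = 174 g.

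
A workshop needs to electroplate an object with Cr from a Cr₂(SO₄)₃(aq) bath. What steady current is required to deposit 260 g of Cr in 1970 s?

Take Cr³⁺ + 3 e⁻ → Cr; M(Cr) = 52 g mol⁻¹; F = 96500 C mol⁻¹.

735 A

n(Cr) = 260 / 52 = 5.000 mol.
n(e⁻) = 3 × 5.000 = 15.00 mol.
Q = n(e⁻)·F = 15.00 × 96500 = 1448000 C.
I = Q/t = 1448000 / 1970.0 s = 735 A.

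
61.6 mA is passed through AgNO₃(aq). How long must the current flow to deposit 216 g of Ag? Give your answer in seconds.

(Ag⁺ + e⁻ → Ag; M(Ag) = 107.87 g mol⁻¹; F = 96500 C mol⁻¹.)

3.14 × 10⁶ s

n(Ag) = m/M = 216 / 107.87 = 2.002 mol.
Each Ag atom requires 1 electron, so n(e⁻) = 1 × 2.002 = 2.002 mol.
Q = n(e⁻)·F = 2.002 × 96500 = 193200 C.
t = Q/I = 193200 / 0.06160 A = 3137000 s.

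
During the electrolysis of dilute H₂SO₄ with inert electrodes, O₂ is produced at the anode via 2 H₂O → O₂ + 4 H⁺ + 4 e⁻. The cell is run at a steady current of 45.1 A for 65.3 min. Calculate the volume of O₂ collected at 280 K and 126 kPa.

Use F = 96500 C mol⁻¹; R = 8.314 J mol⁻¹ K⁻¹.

8.46 L

Q = I·t = 45.10 A × 3918.0 s = 176700 C.
n(e⁻) = Q/F = 176700 / 96500 = 1.831 mol.
4 electrons are transferred per O₂ molecule, so n(O₂) = 1.831 / 4 = 0.4578 mol.
V = nRT/P = (0.4578 × 8.314 × 280) / (126 × 10³ Pa) = 0.00846 m³ = 8.46 L.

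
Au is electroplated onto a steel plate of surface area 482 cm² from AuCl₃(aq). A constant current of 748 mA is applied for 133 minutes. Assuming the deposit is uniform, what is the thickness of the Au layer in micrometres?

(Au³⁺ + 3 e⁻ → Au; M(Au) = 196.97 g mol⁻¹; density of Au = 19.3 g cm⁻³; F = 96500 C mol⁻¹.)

Q = I·t = 0.7480 × 7980.0 = 5969 C; n(e⁻) = 0.06186 mol.
n(Au) = n(e⁻)/3 = 0.02062 mol, so m = 0.02062 × 196.97 = 4.061 g.
Volume = m/ρ = 4.061 / 19.3 = 0.2104 cm³.
Thickness = V/A = 0.2104 / 482 = 4.37 × 10⁻⁴ cm = 4.37 μm.

4.37 μm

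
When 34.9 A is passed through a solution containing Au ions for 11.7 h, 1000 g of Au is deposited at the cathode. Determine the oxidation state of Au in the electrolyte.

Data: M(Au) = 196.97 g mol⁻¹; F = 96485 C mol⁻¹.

+3

Q = I·t = 34.90 A × 42120 s = 1470000 C, so n(e⁻) = 1470000/96485 = 15.24 mol.
n(Au) deposited = 1000 / 196.97 = 5.077 mol.
Electrons per atom = n(e⁻)/n(Au) = 15.24 / 5.077 = 3.00 ≈ 3, so the ion is Au³⁺.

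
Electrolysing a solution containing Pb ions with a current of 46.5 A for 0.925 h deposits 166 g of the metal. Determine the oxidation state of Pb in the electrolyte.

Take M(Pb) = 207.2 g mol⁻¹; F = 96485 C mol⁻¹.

+2

Q = I·t = 46.50 A × 3330.0 s = 154800 C, so n(e⁻) = 154800/96485 = 1.605 mol.
n(Pb) deposited = 166 / 207.2 = 0.8012 mol.
Electrons per atom = n(e⁻)/n(Pb) = 1.605 / 0.8012 = 2.00 ≈ 2, so the ion is Pb²⁺.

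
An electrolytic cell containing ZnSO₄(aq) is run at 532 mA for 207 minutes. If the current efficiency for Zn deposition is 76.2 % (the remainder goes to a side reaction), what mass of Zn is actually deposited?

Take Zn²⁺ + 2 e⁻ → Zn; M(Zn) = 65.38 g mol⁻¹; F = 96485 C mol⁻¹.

1.71 g

Q = I·t = 0.5320 × 12420 = 6607 C.
n(e⁻) = 6607/96485 = 0.06848 mol; theoretically n(Zn) = 0.06848/2 = 0.03424 mol, m_theo = 2.239 g.
At 76.2 % efficiency, m_actual = 0.762 × 2.239 = 1.71 g.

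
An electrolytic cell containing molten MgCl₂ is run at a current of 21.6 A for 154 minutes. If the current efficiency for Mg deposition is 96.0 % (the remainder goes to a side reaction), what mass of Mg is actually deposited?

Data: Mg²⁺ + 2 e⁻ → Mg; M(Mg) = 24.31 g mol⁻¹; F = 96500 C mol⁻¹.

24.1 g

Q = I·t = 21.60 × 9240.0 = 199600 C.
n(e⁻) = 199600/96500 = 2.068 mol; theoretically n(Mg) = 2.068/2 = 1.034 mol, m_theo = 25.14 g.
At 96.0 % efficiency, m_actual = 0.960 × 25.14 = 24.1 g.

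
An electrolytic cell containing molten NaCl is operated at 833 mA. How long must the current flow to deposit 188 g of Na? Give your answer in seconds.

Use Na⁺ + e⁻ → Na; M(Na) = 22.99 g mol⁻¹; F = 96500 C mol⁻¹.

n(Na) = m/M = 188 / 22.99 = 8.177 mol.
Each Na atom requires 1 electron, so n(e⁻) = 1 × 8.177 = 8.177 mol.
Q = n(e⁻)·F = 8.177 × 96500 = 789100 C.
t = Q/I = 789100 / 0.8330 A = 947300 s.

9.47 × 10⁵ s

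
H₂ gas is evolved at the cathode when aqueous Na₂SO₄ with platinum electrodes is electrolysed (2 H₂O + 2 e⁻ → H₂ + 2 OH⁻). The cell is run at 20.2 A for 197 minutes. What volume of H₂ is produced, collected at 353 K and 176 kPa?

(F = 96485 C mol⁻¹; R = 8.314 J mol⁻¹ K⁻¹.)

20.6 L

Q = I·t = 20.20 A × 11820 s = 238800 C.
n(e⁻) = Q/F = 238800 / 96485 = 2.475 mol.
2 electrons are transferred per H₂ molecule, so n(H₂) = 2.475 / 2 = 1.237 mol.
V = nRT/P = (1.237 × 8.314 × 353) / (176 × 10³ Pa) = 0.0206 m³ = 20.6 L.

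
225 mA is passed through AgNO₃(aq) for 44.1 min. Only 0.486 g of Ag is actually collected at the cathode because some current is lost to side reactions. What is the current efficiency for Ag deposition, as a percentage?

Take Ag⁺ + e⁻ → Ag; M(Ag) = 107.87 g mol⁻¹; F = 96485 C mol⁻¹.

73.0 %

Q = I·t = 0.2250 × 2646.0 = 595.4 C; n(e⁻) = 595.4/96485 = 0.006170 mol.
Theoretical n(Ag) = n(e⁻)/1 = 0.006170 mol, i.e. m_theo = 0.006170 × 107.87 = 0.6656 g.
Efficiency = m_actual / m_theo = 0.486 / 0.6656 = 73.0 %.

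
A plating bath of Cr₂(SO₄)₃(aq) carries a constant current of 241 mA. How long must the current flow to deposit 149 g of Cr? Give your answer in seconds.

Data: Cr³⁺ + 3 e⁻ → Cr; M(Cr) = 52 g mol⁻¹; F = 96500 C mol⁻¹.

n(Cr) = m/M = 149 / 52 = 2.865 mol.
Each Cr atom requires 3 electrons, so n(e⁻) = 3 × 2.865 = 8.596 mol.
Q = n(e⁻)·F = 8.596 × 96500 = 829500 C.
t = Q/I = 829500 / 0.2410 A = 3442000 s.

3.44 × 10⁶ s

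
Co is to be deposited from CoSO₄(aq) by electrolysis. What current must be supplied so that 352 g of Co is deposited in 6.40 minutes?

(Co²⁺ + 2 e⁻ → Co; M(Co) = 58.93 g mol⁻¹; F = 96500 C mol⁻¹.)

n(Co) = 352 / 58.93 = 5.973 mol.
n(e⁻) = 2 × 5.973 = 11.95 mol.
Q = n(e⁻)·F = 11.95 × 96500 = 1153000 C.
I = Q/t = 1153000 / 384.00 s = 3000 A.

3000 A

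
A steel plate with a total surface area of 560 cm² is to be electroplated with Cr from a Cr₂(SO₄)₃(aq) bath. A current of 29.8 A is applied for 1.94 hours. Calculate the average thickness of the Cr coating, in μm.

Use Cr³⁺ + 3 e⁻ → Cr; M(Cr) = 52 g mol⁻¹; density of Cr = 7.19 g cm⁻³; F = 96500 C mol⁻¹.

92.8 μm

Q = I·t = 29.80 × 6984.0 = 208100 C; n(e⁻) = 2.157 mol.
n(Cr) = n(e⁻)/3 = 0.7189 mol, so m = 0.7189 × 52 = 37.38 g.
Volume = m/ρ = 37.38 / 7.19 = 5.199 cm³.
Thickness = V/A = 5.199 / 560 = 0.00928 cm = 92.8 μm.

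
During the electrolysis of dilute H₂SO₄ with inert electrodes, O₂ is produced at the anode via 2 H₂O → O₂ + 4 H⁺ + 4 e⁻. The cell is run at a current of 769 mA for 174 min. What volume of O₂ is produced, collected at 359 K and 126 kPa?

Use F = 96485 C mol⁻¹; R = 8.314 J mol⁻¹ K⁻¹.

Q = I·t = 0.7690 A × 10440 s = 8028 C.
n(e⁻) = Q/F = 8028 / 96485 = 0.08321 mol.
4 electrons are transferred per O₂ molecule, so n(O₂) = 0.08321 / 4 = 0.02080 mol.
V = nRT/P = (0.02080 × 8.314 × 359) / (126 × 10³ Pa) = 4.93 × 10⁻⁴ m³ = 0.493 L.

0.493 L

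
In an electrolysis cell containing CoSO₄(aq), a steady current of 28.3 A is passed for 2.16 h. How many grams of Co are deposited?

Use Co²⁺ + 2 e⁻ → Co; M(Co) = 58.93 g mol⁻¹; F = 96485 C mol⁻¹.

67.2 g

Q = I·t = 28.30 A × 7776.0 s = 220100 C.
n(e⁻) = Q/F = 220100 / 96485 = 2.281 mol.
Co²⁺ + 2 e⁻ → Co, so n(Co) = n(e⁻)/2 = 1.140 mol.
m = n·M = 1.140 × 58.93 = 67.2 g.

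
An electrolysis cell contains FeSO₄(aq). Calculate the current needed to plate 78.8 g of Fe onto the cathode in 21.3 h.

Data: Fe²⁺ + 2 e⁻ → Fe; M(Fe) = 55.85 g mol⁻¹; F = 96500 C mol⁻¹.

3.55 A

n(Fe) = 78.8 / 55.85 = 1.411 mol.
n(e⁻) = 2 × 1.411 = 2.822 mol.
Q = n(e⁻)·F = 2.822 × 96500 = 272300 C.
I = Q/t = 272300 / 76680 s = 3.55 A.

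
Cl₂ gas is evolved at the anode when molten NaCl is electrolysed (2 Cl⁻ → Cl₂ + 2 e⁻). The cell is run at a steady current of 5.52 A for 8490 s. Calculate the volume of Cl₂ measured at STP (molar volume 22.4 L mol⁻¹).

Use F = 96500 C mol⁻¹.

5.44 L

Q = I·t = 5.520 A × 8490.0 s = 46860 C.
n(e⁻) = Q/F = 46860 / 96500 = 0.4856 mol.
2 electrons are transferred per Cl₂ molecule, so n(Cl₂) = 0.4856 / 2 = 0.2428 mol.
V = n × V_m = 0.2428 × 22.4 = 5.44 L.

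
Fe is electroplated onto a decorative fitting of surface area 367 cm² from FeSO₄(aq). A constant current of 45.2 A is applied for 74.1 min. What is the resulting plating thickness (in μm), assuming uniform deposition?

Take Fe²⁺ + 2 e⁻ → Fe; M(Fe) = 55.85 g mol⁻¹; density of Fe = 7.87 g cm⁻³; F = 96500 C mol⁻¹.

Q = I·t = 45.20 × 4446.0 = 201000 C; n(e⁻) = 2.082 mol.
n(Fe) = n(e⁻)/2 = 1.041 mol, so m = 1.041 × 55.85 = 58.15 g.
Volume = m/ρ = 58.15 / 7.87 = 7.389 cm³.
Thickness = V/A = 7.389 / 367 = 0.0201 cm = 201 μm.

201 μm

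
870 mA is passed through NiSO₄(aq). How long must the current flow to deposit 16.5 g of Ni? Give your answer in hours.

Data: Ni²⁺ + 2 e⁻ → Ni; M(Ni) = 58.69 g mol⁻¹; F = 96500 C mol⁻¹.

n(Ni) = m/M = 16.5 / 58.69 = 0.2811 mol.
Each Ni atom requires 2 electrons, so n(e⁻) = 2 × 0.2811 = 0.5623 mol.
Q = n(e⁻)·F = 0.5623 × 96500 = 54260 C.
t = Q/I = 54260 / 0.8700 A = 62370 s = 17.3 h.

17.3 h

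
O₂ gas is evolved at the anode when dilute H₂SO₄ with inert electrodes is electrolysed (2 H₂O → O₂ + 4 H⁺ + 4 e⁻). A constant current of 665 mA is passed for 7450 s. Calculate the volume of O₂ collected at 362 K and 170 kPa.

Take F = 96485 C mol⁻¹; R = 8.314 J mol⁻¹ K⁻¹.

0.227 L

Q = I·t = 0.6650 A × 7450.0 s = 4954 C.
n(e⁻) = Q/F = 4954 / 96485 = 0.05135 mol.
4 electrons are transferred per O₂ molecule, so n(O₂) = 0.05135 / 4 = 0.01284 mol.
V = nRT/P = (0.01284 × 8.314 × 362) / (170 × 10³ Pa) = 2.27 × 10⁻⁴ m³ = 0.227 L.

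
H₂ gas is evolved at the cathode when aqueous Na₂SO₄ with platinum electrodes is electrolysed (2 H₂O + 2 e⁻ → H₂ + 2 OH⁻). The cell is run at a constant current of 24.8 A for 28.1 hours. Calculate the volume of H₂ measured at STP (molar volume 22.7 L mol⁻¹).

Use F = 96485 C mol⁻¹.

295 L

Q = I·t = 24.80 A × 101160 s = 2509000 C.
n(e⁻) = Q/F = 2509000 / 96485 = 26.00 mol.
2 electrons are transferred per H₂ molecule, so n(H₂) = 26.00 / 2 = 13.00 mol.
V = n × V_m = 13.00 × 22.7 = 295 L.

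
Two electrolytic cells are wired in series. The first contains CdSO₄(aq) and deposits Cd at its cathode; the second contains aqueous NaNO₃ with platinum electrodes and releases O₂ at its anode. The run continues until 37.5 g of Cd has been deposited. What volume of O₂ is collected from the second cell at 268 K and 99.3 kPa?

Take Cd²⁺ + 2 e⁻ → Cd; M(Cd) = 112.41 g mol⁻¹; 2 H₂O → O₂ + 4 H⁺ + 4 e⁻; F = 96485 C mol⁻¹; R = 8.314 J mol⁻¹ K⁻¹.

n(Cd) = 37.5 / 112.41 = 0.3336 mol, so n(e⁻) = 2 × 0.3336 = 0.6672 mol.
The cells are in series, so the same 0.6672 mol of electrons passes through the second cell.
2 H₂O → O₂ + 4 H⁺ + 4 e⁻ — 4 mol e⁻ per mol O₂, so n(O₂) = 0.6672/4 = 0.1668 mol.
V = nRT/P = (0.1668 × 8.314 × 268) / (99.3 × 10³) = 0.00374 m³ = 3.74 L.

3.74 L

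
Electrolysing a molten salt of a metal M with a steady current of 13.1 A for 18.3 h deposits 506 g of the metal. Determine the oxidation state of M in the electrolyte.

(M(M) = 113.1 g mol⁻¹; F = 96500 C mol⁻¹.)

Q = I·t = 13.10 A × 65880 s = 863000 C, so n(e⁻) = 863000/96500 = 8.943 mol.
n(M) deposited = 506 / 113.1 = 4.474 mol.
Electrons per atom = n(e⁻)/n(M) = 8.943 / 4.474 = 2.00 ≈ 2, so the ion is M²⁺.

+2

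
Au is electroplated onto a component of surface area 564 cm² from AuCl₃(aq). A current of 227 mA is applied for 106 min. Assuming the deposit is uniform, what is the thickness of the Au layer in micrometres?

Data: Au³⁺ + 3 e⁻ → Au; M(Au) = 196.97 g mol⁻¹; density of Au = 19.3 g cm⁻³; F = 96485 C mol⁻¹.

Q = I·t = 0.2270 × 6360.0 = 1444 C; n(e⁻) = 0.01496 mol.
n(Au) = n(e⁻)/3 = 0.004988 mol, so m = 0.004988 × 196.97 = 0.9824 g.
Volume = m/ρ = 0.9824 / 19.3 = 0.05090 cm³.
Thickness = V/A = 0.05090 / 564 = 9.03 × 10⁻⁵ cm = 0.903 μm.

0.903 μm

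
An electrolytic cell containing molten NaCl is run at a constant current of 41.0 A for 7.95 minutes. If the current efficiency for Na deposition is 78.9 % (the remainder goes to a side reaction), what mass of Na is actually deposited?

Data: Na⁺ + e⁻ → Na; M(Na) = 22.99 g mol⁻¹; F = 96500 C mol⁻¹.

Q = I·t = 41.00 × 477.00 = 19560 C.
n(e⁻) = 19560/96500 = 0.2027 mol; theoretically n(Na) = 0.2027/1 = 0.2027 mol, m_theo = 4.659 g.
At 78.9 % efficiency, m_actual = 0.789 × 4.659 = 3.68 g.

3.68 g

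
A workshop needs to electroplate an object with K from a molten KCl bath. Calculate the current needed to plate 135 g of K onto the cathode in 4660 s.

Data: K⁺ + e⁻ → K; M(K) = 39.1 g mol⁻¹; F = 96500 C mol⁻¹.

n(K) = 135 / 39.1 = 3.453 mol.
n(e⁻) = 1 × 3.453 = 3.453 mol.
Q = n(e⁻)·F = 3.453 × 96500 = 333200 C.
I = Q/t = 333200 / 4660.0 s = 71.5 A.

71.5 A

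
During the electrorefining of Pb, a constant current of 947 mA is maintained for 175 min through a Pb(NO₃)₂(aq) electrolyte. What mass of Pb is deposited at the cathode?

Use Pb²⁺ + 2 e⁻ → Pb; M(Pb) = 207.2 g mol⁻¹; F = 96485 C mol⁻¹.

10.7 g

Q = I·t = 0.9470 A × 10500 s = 9944 C.
n(e⁻) = Q/F = 9944 / 96485 = 0.1031 mol.
Pb²⁺ + 2 e⁻ → Pb, so n(Pb) = n(e⁻)/2 = 0.05153 mol.
m = n·M = 0.05153 × 207.2 = 10.7 g.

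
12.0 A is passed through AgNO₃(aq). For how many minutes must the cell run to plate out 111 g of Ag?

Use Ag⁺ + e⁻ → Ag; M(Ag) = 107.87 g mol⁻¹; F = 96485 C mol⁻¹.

n(Ag) = m/M = 111 / 107.87 = 1.029 mol.
Each Ag atom requires 1 electron, so n(e⁻) = 1 × 1.029 = 1.029 mol.
Q = n(e⁻)·F = 1.029 × 96485 = 99280 C.
t = Q/I = 99280 / 12.00 A = 8274 s = 138 min.

138 min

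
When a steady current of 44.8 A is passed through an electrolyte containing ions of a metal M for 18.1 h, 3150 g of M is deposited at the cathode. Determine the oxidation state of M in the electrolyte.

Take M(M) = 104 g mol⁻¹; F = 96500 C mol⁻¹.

+1

Q = I·t = 44.80 A × 65160 s = 2919000 C, so n(e⁻) = 2919000/96500 = 30.25 mol.
n(M) deposited = 3150 / 104 = 30.29 mol.
Electrons per atom = n(e⁻)/n(M) = 30.25 / 30.29 = 0.999 ≈ 1, so the ion is M⁺.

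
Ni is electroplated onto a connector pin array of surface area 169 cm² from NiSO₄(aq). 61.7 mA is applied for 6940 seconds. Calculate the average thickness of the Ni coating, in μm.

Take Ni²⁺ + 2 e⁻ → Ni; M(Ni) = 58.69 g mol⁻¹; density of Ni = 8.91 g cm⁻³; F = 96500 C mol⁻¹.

0.865 μm

Q = I·t = 0.06170 × 6940.0 = 428.2 C; n(e⁻) = 0.004437 mol.
n(Ni) = n(e⁻)/2 = 0.002219 mol, so m = 0.002219 × 58.69 = 0.1302 g.
Volume = m/ρ = 0.1302 / 8.91 = 0.01461 cm³.
Thickness = V/A = 0.01461 / 169 = 8.65 × 10⁻⁵ cm = 0.865 μm.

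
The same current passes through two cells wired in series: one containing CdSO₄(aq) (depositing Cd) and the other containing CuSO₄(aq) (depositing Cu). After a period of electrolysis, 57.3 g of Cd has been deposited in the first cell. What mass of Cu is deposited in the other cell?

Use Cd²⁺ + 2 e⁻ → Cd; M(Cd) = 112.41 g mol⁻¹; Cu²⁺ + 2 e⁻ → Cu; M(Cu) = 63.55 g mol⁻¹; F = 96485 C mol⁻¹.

n(Cd) = 57.3 / 112.41 = 0.5097 mol.
Since Cd²⁺ + 2 e⁻ → Cd, n(e⁻) passed = 2 × 0.5097 = 1.019 mol.
Cells in series carry the same charge, so the same 1.019 mol of electrons passes through cell 2.
Cu²⁺ + 2 e⁻ → Cu, so n(Cu) = 1.019 / 2 = 0.5097 mol.
m(Cu) = 0.5097 × 63.55 = 32.4 g.

32.4 g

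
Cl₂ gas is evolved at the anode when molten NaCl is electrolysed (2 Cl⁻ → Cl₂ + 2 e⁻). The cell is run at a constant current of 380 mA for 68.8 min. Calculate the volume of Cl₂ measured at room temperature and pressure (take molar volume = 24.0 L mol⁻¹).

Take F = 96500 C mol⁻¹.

0.195 L

Q = I·t = 0.3800 A × 4128.0 s = 1569 C.
n(e⁻) = Q/F = 1569 / 96500 = 0.01626 mol.
2 electrons are transferred per Cl₂ molecule, so n(Cl₂) = 0.01626 / 2 = 0.008128 mol.
V = n × V_m = 0.008128 × 24.0 = 0.195 L.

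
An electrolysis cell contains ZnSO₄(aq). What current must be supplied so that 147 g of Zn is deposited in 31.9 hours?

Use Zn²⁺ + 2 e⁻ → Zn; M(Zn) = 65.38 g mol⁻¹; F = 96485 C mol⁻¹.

n(Zn) = 147 / 65.38 = 2.248 mol.
n(e⁻) = 2 × 2.248 = 4.497 mol.
Q = n(e⁻)·F = 4.497 × 96485 = 433900 C.
I = Q/t = 433900 / 114840 s = 3.78 A.

3.78 A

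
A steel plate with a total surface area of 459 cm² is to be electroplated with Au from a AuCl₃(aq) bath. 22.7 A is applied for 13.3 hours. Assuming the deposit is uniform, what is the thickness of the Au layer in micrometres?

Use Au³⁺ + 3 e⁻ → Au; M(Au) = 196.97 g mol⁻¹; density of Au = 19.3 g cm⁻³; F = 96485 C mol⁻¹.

Q = I·t = 22.70 × 47880 = 1087000 C; n(e⁻) = 11.26 mol.
n(Au) = n(e⁻)/3 = 3.755 mol, so m = 3.755 × 196.97 = 739.6 g.
Volume = m/ρ = 739.6 / 19.3 = 38.32 cm³.
Thickness = V/A = 38.32 / 459 = 0.0835 cm = 835 μm.

835 μm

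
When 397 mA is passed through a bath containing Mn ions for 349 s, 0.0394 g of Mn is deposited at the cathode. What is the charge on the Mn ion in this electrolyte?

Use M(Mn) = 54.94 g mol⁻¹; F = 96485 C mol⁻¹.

+2

Q = I·t = 0.3970 A × 349.00 s = 138.6 C, so n(e⁻) = 138.6/96485 = 0.001436 mol.
n(Mn) deposited = 0.0394 / 54.94 = 0.0007171 mol.
Electrons per atom = n(e⁻)/n(Mn) = 0.001436 / 0.0007171 = 2.00 ≈ 2, so the ion is Mn²⁺.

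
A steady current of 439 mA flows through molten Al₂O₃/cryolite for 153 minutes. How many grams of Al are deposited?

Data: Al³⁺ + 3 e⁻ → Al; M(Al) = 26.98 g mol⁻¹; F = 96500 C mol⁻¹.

0.376 g

Q = I·t = 0.4390 A × 9180.0 s = 4030 C.
n(e⁻) = Q/F = 4030 / 96500 = 0.04176 mol.
Al³⁺ + 3 e⁻ → Al, so n(Al) = n(e⁻)/3 = 0.01392 mol.
m = n·M = 0.01392 × 26.98 = 0.376 g.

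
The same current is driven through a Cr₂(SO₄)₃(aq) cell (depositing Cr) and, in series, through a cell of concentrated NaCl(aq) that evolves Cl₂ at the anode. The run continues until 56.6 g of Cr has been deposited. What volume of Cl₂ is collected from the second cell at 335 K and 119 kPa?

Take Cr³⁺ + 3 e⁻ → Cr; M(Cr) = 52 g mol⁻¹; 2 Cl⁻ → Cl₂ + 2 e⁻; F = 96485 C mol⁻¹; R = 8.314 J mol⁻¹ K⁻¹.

n(Cr) = 56.6 / 52 = 1.088 mol, so n(e⁻) = 3 × 1.088 = 3.265 mol.
The cells are in series, so the same 3.265 mol of electrons passes through the second cell.
2 Cl⁻ → Cl₂ + 2 e⁻ — 2 mol e⁻ per mol Cl₂, so n(Cl₂) = 3.265/2 = 1.633 mol.
V = nRT/P = (1.633 × 8.314 × 335) / (119 × 10³) = 0.0382 m³ = 38.2 L.

38.2 L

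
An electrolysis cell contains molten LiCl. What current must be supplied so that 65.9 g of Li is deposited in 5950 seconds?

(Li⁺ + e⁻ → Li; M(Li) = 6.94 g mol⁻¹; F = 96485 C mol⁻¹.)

n(Li) = 65.9 / 6.94 = 9.496 mol.
n(e⁻) = 1 × 9.496 = 9.496 mol.
Q = n(e⁻)·F = 9.496 × 96485 = 916200 C.
I = Q/t = 916200 / 5950.0 s = 154 A.

154 A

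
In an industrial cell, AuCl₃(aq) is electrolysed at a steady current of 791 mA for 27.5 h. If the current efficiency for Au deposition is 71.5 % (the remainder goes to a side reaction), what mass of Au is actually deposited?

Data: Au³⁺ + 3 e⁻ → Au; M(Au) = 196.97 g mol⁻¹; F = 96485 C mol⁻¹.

Q = I·t = 0.7910 × 99000 = 78310 C.
n(e⁻) = 78310/96485 = 0.8116 mol; theoretically n(Au) = 0.8116/3 = 0.2705 mol, m_theo = 53.29 g.
At 71.5 % efficiency, m_actual = 0.715 × 53.29 = 38.1 g.

38.1 g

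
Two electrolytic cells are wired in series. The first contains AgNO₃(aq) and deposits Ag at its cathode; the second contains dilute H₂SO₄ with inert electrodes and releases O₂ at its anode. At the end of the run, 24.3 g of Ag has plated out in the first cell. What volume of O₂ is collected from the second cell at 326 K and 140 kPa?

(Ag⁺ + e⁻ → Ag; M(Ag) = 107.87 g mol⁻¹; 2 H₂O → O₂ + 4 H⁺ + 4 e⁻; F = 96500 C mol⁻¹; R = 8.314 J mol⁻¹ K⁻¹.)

n(Ag) = 24.3 / 107.87 = 0.2253 mol, so n(e⁻) = 1 × 0.2253 = 0.2253 mol.
The cells are in series, so the same 0.2253 mol of electrons passes through the second cell.
2 H₂O → O₂ + 4 H⁺ + 4 e⁻ — 4 mol e⁻ per mol O₂, so n(O₂) = 0.2253/4 = 0.05632 mol.
V = nRT/P = (0.05632 × 8.314 × 326) / (140 × 10³) = 0.00109 m³ = 1.09 L.

1.09 L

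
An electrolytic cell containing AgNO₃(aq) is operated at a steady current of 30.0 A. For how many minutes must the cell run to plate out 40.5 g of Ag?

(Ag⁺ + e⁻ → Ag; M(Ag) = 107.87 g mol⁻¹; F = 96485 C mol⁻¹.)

n(Ag) = m/M = 40.5 / 107.87 = 0.3755 mol.
Each Ag atom requires 1 electron, so n(e⁻) = 1 × 0.3755 = 0.3755 mol.
Q = n(e⁻)·F = 0.3755 × 96485 = 36230 C.
t = Q/I = 36230 / 30.00 A = 1208 s = 20.1 min.

20.1 min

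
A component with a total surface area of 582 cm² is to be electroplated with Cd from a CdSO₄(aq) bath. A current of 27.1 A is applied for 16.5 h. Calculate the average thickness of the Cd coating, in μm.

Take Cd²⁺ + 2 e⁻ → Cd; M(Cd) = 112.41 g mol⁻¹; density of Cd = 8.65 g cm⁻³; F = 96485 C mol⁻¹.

Q = I·t = 27.10 × 59400 = 1610000 C; n(e⁻) = 16.68 mol.
n(Cd) = n(e⁻)/2 = 8.342 mol, so m = 8.342 × 112.41 = 937.7 g.
Volume = m/ρ = 937.7 / 8.65 = 108.4 cm³.
Thickness = V/A = 108.4 / 582 = 0.186 cm = 1860 μm.

1860 μm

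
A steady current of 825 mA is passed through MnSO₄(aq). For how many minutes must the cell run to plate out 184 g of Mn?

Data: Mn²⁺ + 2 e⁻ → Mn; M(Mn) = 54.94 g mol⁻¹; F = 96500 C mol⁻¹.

n(Mn) = m/M = 184 / 54.94 = 3.349 mol.
Each Mn atom requires 2 electrons, so n(e⁻) = 2 × 3.349 = 6.698 mol.
Q = n(e⁻)·F = 6.698 × 96500 = 646400 C.
t = Q/I = 646400 / 0.8250 A = 783500 s = 13100 min.

13100 min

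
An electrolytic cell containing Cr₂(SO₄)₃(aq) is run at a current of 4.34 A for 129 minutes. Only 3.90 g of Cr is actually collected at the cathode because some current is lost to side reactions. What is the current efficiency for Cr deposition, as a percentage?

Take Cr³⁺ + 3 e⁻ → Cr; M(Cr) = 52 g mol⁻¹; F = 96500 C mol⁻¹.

Q = I·t = 4.340 × 7740.0 = 33590 C; n(e⁻) = 33590/96500 = 0.3481 mol.
Theoretical n(Cr) = n(e⁻)/3 = 0.1160 mol, i.e. m_theo = 0.1160 × 52 = 6.034 g.
Efficiency = m_actual / m_theo = 3.90 / 6.034 = 64.6 %.

64.6 %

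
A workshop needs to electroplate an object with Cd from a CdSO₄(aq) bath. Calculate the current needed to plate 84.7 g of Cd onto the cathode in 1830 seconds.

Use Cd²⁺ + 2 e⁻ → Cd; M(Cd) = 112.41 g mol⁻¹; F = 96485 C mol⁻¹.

79.5 A

n(Cd) = 84.7 / 112.41 = 0.7535 mol.
n(e⁻) = 2 × 0.7535 = 1.507 mol.
Q = n(e⁻)·F = 1.507 × 96485 = 145400 C.
I = Q/t = 145400 / 1830.0 s = 79.5 A.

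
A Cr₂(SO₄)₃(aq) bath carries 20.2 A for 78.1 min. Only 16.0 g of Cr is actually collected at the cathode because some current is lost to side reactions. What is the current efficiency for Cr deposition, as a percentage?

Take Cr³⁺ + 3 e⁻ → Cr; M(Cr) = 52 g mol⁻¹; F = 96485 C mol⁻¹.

94.1 %

Q = I·t = 20.20 × 4686.0 = 94660 C; n(e⁻) = 94660/96485 = 0.9811 mol.
Theoretical n(Cr) = n(e⁻)/3 = 0.3270 mol, i.e. m_theo = 0.3270 × 52 = 17.00 g.
Efficiency = m_actual / m_theo = 16.0 / 17.00 = 94.1 %.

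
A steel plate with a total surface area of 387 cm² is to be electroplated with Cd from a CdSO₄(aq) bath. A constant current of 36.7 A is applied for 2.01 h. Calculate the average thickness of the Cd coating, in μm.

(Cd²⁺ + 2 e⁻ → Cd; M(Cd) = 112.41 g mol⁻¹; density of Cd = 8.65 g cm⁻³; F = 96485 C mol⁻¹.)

Q = I·t = 36.70 × 7236.0 = 265600 C; n(e⁻) = 2.752 mol.
n(Cd) = n(e⁻)/2 = 1.376 mol, so m = 1.376 × 112.41 = 154.7 g.
Volume = m/ρ = 154.7 / 8.65 = 17.88 cm³.
Thickness = V/A = 17.88 / 387 = 0.0462 cm = 462 μm.

462 μm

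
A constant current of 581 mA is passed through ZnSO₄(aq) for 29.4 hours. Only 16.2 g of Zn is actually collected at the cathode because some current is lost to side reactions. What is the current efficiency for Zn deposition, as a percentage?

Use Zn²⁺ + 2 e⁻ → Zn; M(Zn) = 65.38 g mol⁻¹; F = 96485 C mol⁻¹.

Q = I·t = 0.5810 × 105840 = 61490 C; n(e⁻) = 61490/96485 = 0.6373 mol.
Theoretical n(Zn) = n(e⁻)/2 = 0.3187 mol, i.e. m_theo = 0.3187 × 65.38 = 20.83 g.
Efficiency = m_actual / m_theo = 16.2 / 20.83 = 77.8 %.

77.8 %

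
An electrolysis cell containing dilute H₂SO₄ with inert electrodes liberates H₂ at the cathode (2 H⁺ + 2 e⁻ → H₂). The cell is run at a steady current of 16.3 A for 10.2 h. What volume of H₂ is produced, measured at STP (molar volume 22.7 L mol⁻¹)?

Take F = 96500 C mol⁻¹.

Q = I·t = 16.30 A × 36720 s = 598500 C.
n(e⁻) = Q/F = 598500 / 96500 = 6.202 mol.
2 electrons are transferred per H₂ molecule, so n(H₂) = 6.202 / 2 = 3.101 mol.
V = n × V_m = 3.101 × 22.7 = 70.4 L.

70.4 L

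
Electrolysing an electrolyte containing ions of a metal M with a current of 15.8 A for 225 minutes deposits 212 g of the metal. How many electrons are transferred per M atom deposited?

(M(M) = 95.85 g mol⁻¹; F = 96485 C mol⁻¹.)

1

Q = I·t = 15.80 A × 13500 s = 213300 C, so n(e⁻) = 213300/96485 = 2.211 mol.
n(M) deposited = 212 / 95.85 = 2.212 mol.
Electrons per atom = n(e⁻)/n(M) = 2.211 / 2.212 = 1.00 ≈ 1, so the ion is M⁺.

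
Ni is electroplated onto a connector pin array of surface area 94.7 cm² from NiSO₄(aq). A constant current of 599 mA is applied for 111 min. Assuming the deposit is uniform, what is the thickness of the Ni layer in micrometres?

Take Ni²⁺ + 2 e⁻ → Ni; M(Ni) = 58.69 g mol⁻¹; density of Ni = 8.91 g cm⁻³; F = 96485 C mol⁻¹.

Q = I·t = 0.5990 × 6660.0 = 3989 C; n(e⁻) = 0.04135 mol.
n(Ni) = n(e⁻)/2 = 0.02067 mol, so m = 0.02067 × 58.69 = 1.213 g.
Volume = m/ρ = 1.213 / 8.91 = 0.1362 cm³.
Thickness = V/A = 0.1362 / 94.7 = 0.00144 cm = 14.4 μm.

14.4 μm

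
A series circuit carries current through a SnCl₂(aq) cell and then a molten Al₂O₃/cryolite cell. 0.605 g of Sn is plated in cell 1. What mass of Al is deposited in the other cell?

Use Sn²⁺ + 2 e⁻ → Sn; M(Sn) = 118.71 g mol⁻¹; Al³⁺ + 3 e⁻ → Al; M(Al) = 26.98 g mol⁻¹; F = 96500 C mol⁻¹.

n(Sn) = 0.605 / 118.71 = 0.005096 mol.
Since Sn²⁺ + 2 e⁻ → Sn, n(e⁻) passed = 2 × 0.005096 = 0.01019 mol.
Cells in series carry the same charge, so the same 0.01019 mol of electrons passes through cell 2.
Al³⁺ + 3 e⁻ → Al, so n(Al) = 0.01019 / 3 = 0.003398 mol.
m(Al) = 0.003398 × 26.98 = 0.0917 g.

0.0917 g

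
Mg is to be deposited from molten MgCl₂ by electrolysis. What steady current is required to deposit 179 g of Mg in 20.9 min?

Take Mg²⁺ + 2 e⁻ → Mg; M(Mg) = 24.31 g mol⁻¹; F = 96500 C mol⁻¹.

1130 A

n(Mg) = 179 / 24.31 = 7.363 mol.
n(e⁻) = 2 × 7.363 = 14.73 mol.
Q = n(e⁻)·F = 14.73 × 96500 = 1421000 C.
I = Q/t = 1421000 / 1254.0 s = 1130 A.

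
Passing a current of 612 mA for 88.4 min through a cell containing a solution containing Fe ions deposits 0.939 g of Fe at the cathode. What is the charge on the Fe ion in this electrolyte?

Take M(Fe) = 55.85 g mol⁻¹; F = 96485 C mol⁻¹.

Q = I·t = 0.6120 A × 5304.0 s = 3246 C, so n(e⁻) = 3246/96485 = 0.03364 mol.
n(Fe) deposited = 0.939 / 55.85 = 0.01681 mol.
Electrons per atom = n(e⁻)/n(Fe) = 0.03364 / 0.01681 = 2.00 ≈ 2, so the ion is Fe²⁺.

+2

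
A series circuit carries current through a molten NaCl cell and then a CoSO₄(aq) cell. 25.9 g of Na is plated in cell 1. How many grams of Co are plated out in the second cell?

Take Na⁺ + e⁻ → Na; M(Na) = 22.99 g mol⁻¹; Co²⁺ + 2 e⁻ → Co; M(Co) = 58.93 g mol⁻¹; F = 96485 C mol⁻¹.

33.2 g

n(Na) = 25.9 / 22.99 = 1.127 mol.
Since Na⁺ + e⁻ → Na, n(e⁻) passed = 1 × 1.127 = 1.127 mol.
Cells in series carry the same charge, so the same 1.127 mol of electrons passes through cell 2.
Co²⁺ + 2 e⁻ → Co, so n(Co) = 1.127 / 2 = 0.5633 mol.
m(Co) = 0.5633 × 58.93 = 33.2 g.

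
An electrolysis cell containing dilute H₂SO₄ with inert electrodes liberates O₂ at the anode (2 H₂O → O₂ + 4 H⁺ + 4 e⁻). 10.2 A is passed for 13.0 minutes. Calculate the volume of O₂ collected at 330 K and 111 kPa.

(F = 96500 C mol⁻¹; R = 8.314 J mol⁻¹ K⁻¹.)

Q = I·t = 10.20 A × 780.00 s = 7956 C.
n(e⁻) = Q/F = 7956 / 96500 = 0.08245 mol.
4 electrons are transferred per O₂ molecule, so n(O₂) = 0.08245 / 4 = 0.02061 mol.
V = nRT/P = (0.02061 × 8.314 × 330) / (111 × 10³ Pa) = 5.09 × 10⁻⁴ m³ = 0.509 L.

0.509 L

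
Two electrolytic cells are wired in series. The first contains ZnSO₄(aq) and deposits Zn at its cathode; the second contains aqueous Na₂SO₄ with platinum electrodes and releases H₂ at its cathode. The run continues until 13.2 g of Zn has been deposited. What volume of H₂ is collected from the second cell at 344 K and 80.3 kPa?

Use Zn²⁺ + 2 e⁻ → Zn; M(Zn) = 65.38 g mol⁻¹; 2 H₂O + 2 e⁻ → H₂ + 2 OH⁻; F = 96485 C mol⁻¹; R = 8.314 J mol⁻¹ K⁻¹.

n(Zn) = 13.2 / 65.38 = 0.2019 mol, so n(e⁻) = 2 × 0.2019 = 0.4038 mol.
The cells are in series, so the same 0.4038 mol of electrons passes through the second cell.
2 H₂O + 2 e⁻ → H₂ + 2 OH⁻ — 2 mol e⁻ per mol H₂, so n(H₂) = 0.4038/2 = 0.2019 mol.
V = nRT/P = (0.2019 × 8.314 × 344) / (80.3 × 10³) = 0.00719 m³ = 7.19 L.

7.19 L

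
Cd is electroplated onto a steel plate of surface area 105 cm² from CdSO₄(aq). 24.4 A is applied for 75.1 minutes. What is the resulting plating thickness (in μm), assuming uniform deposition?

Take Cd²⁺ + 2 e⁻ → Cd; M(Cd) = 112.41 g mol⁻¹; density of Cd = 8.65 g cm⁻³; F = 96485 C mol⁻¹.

705 μm

Q = I·t = 24.40 × 4506.0 = 109900 C; n(e⁻) = 1.140 mol.
n(Cd) = n(e⁻)/2 = 0.5698 mol, so m = 0.5698 × 112.41 = 64.05 g.
Volume = m/ρ = 64.05 / 8.65 = 7.404 cm³.
Thickness = V/A = 7.404 / 105 = 0.0705 cm = 705 μm.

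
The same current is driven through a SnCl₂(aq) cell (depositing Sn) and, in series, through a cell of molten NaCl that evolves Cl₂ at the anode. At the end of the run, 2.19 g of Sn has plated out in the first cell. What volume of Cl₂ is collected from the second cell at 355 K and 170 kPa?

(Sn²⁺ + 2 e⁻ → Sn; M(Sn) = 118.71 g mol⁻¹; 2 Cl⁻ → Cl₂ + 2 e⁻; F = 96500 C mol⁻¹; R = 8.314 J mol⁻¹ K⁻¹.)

n(Sn) = 2.19 / 118.71 = 0.01845 mol, so n(e⁻) = 2 × 0.01845 = 0.03690 mol.
The cells are in series, so the same 0.03690 mol of electrons passes through the second cell.
2 Cl⁻ → Cl₂ + 2 e⁻ — 2 mol e⁻ per mol Cl₂, so n(Cl₂) = 0.03690/2 = 0.01845 mol.
V = nRT/P = (0.01845 × 8.314 × 355) / (170 × 10³) = 3.20 × 10⁻⁴ m³ = 0.320 L.

0.320 L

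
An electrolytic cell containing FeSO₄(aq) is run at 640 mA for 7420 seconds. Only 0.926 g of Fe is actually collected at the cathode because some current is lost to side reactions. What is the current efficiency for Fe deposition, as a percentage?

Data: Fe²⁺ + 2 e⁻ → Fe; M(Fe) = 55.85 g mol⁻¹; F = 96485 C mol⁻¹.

67.4 %

Q = I·t = 0.6400 × 7420.0 = 4749 C; n(e⁻) = 4749/96485 = 0.04922 mol.
Theoretical n(Fe) = n(e⁻)/2 = 0.02461 mol, i.e. m_theo = 0.02461 × 55.85 = 1.374 g.
Efficiency = m_actual / m_theo = 0.926 / 1.374 = 67.4 %.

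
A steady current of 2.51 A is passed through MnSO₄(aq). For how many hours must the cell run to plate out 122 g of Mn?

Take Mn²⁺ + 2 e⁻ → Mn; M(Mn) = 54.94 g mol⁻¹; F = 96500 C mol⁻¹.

n(Mn) = m/M = 122 / 54.94 = 2.221 mol.
Each Mn atom requires 2 electrons, so n(e⁻) = 2 × 2.221 = 4.441 mol.
Q = n(e⁻)·F = 4.441 × 96500 = 428600 C.
t = Q/I = 428600 / 2.510 A = 170700 s = 47.4 h.

47.4 h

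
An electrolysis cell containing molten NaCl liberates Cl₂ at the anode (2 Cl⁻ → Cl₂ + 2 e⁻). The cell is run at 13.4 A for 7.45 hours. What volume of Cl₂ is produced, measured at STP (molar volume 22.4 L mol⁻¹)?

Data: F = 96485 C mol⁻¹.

Q = I·t = 13.40 A × 26820 s = 359400 C.
n(e⁻) = Q/F = 359400 / 96485 = 3.725 mol.
2 electrons are transferred per Cl₂ molecule, so n(Cl₂) = 3.725 / 2 = 1.862 mol.
V = n × V_m = 1.862 × 22.4 = 41.7 L.

41.7 L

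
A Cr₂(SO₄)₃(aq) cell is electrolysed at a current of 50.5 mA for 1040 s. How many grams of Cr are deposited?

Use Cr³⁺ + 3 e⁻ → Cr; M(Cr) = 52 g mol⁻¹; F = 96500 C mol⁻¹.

0.00943 g

Q = I·t = 0.05050 A × 1040.0 s = 52.52 C.
n(e⁻) = Q/F = 52.52 / 96500 = 0.0005442 mol.
Cr³⁺ + 3 e⁻ → Cr, so n(Cr) = n(e⁻)/3 = 0.0001814 mol.
m = n·M = 0.0001814 × 52 = 0.00943 g.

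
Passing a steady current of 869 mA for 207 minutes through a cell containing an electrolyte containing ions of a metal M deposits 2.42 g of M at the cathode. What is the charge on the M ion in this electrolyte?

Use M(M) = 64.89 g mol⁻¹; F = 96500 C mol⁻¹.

Q = I·t = 0.8690 A × 12420 s = 10790 C, so n(e⁻) = 10790/96500 = 0.1118 mol.
n(M) deposited = 2.42 / 64.89 = 0.03729 mol.
Electrons per atom = n(e⁻)/n(M) = 0.1118 / 0.03729 = 3.00 ≈ 3, so the ion is M³⁺.

+3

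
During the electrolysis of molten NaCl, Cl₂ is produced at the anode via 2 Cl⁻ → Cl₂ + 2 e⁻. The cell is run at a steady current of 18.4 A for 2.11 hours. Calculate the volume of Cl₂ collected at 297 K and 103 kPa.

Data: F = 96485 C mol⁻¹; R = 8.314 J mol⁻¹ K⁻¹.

17.4 L

Q = I·t = 18.40 A × 7596.0 s = 139800 C.
n(e⁻) = Q/F = 139800 / 96485 = 1.449 mol.
2 electrons are transferred per Cl₂ molecule, so n(Cl₂) = 1.449 / 2 = 0.7243 mol.
V = nRT/P = (0.7243 × 8.314 × 297) / (103 × 10³ Pa) = 0.0174 m³ = 17.4 L.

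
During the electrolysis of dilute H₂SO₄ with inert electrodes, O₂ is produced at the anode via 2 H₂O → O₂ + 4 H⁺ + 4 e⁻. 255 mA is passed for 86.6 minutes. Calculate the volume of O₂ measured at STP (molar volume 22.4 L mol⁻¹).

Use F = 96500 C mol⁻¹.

Q = I·t = 0.2550 A × 5196.0 s = 1325 C.
n(e⁻) = Q/F = 1325 / 96500 = 0.01373 mol.
4 electrons are transferred per O₂ molecule, so n(O₂) = 0.01373 / 4 = 0.003433 mol.
V = n × V_m = 0.003433 × 22.4 = 0.0769 L.

0.0769 L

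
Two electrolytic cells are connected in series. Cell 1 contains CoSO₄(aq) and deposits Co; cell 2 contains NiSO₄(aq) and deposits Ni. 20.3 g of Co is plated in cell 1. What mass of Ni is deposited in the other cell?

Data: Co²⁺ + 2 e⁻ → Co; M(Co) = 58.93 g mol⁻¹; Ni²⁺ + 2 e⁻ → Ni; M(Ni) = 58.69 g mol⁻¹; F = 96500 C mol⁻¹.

20.2 g

n(Co) = 20.3 / 58.93 = 0.3445 mol.
Since Co²⁺ + 2 e⁻ → Co, n(e⁻) passed = 2 × 0.3445 = 0.6890 mol.
Cells in series carry the same charge, so the same 0.6890 mol of electrons passes through cell 2.
Ni²⁺ + 2 e⁻ → Ni, so n(Ni) = 0.6890 / 2 = 0.3445 mol.
m(Ni) = 0.3445 × 58.69 = 20.2 g.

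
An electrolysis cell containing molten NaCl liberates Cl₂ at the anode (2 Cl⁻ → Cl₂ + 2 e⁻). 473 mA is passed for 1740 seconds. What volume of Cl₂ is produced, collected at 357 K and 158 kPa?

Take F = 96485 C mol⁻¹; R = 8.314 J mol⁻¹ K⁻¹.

0.0801 L

Q = I·t = 0.4730 A × 1740.0 s = 823.0 C.
n(e⁻) = Q/F = 823.0 / 96485 = 0.008530 mol.
2 electrons are transferred per Cl₂ molecule, so n(Cl₂) = 0.008530 / 2 = 0.004265 mol.
V = nRT/P = (0.004265 × 8.314 × 357) / (158 × 10³ Pa) = 8.01 × 10⁻⁵ m³ = 0.0801 L.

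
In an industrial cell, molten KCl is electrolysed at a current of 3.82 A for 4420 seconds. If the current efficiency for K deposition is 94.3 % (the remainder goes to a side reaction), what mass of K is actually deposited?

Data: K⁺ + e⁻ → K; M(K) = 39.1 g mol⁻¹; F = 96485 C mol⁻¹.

Q = I·t = 3.820 × 4420.0 = 16880 C.
n(e⁻) = 16880/96485 = 0.1750 mol; theoretically n(K) = 0.1750/1 = 0.1750 mol, m_theo = 6.842 g.
At 94.3 % efficiency, m_actual = 0.943 × 6.842 = 6.45 g.

6.45 g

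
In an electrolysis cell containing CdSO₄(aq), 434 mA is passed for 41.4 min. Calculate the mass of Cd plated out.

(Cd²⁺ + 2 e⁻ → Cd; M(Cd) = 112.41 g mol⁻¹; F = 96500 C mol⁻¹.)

0.628 g

Q = I·t = 0.4340 A × 2484.0 s = 1078 C.
n(e⁻) = Q/F = 1078 / 96500 = 0.01117 mol.
Cd²⁺ + 2 e⁻ → Cd, so n(Cd) = n(e⁻)/2 = 0.005586 mol.
m = n·M = 0.005586 × 112.41 = 0.628 g.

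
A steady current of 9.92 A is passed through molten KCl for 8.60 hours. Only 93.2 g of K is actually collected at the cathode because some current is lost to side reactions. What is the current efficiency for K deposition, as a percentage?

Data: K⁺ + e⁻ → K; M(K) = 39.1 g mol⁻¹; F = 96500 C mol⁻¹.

74.9 %

Q = I·t = 9.920 × 30960 = 307100 C; n(e⁻) = 307100/96500 = 3.183 mol.
Theoretical n(K) = n(e⁻)/1 = 3.183 mol, i.e. m_theo = 3.183 × 39.1 = 124.4 g.
Efficiency = m_actual / m_theo = 93.2 / 124.4 = 74.9 %.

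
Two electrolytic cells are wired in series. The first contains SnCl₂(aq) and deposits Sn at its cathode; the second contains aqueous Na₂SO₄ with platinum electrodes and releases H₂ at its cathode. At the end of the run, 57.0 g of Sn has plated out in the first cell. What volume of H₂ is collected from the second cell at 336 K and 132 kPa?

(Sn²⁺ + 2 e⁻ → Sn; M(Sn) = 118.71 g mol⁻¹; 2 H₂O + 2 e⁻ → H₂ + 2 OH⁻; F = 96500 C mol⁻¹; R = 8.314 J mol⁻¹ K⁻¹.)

n(Sn) = 57.0 / 118.71 = 0.4802 mol, so n(e⁻) = 2 × 0.4802 = 0.9603 mol.
The cells are in series, so the same 0.9603 mol of electrons passes through the second cell.
2 H₂O + 2 e⁻ → H₂ + 2 OH⁻ — 2 mol e⁻ per mol H₂, so n(H₂) = 0.9603/2 = 0.4802 mol.
V = nRT/P = (0.4802 × 8.314 × 336) / (132 × 10³) = 0.0102 m³ = 10.2 L.

10.2 L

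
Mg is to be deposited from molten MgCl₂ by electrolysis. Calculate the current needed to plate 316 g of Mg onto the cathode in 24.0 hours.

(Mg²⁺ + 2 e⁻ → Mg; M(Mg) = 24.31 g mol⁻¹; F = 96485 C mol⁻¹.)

29.0 A

n(Mg) = 316 / 24.31 = 13.00 mol.
n(e⁻) = 2 × 13.00 = 26.00 mol.
Q = n(e⁻)·F = 26.00 × 96485 = 2508000 C.
I = Q/t = 2508000 / 86400 s = 29.0 A.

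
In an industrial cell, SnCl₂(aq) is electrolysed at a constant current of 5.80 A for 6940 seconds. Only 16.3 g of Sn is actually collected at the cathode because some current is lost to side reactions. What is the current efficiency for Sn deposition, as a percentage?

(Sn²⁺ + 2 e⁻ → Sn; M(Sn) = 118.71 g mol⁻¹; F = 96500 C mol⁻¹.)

65.8 %

Q = I·t = 5.800 × 6940.0 = 40250 C; n(e⁻) = 40250/96500 = 0.4171 mol.
Theoretical n(Sn) = n(e⁻)/2 = 0.2086 mol, i.e. m_theo = 0.2086 × 118.71 = 24.76 g.
Efficiency = m_actual / m_theo = 16.3 / 24.76 = 65.8 %.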